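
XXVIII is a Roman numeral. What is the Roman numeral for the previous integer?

XXVIII = 28, so the previous integer is 28 - 1 = 27

XXVII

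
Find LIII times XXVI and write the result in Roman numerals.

LIII = 53
XXVI = 26
53 × 26 = 1378

MCCCLXXVIII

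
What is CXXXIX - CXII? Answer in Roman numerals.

CXXXIX = 139
CXII = 112
139 - 112 = 27

XXVII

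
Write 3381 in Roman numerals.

Convert 3381 to Roman numerals:
  3381 contains 3×1000 (MMM)
  381 contains 3×100 (CCC)
  81 contains 1×50 (L)
  31 contains 3×10 (XXX)
  1 contains 1×1 (I)

MMMCCCLXXXI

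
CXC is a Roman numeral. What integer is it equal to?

CXC: C=100, XC=90
100 + 90 = 190

190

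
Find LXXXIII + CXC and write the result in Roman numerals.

LXXXIII = 83
CXC = 190
83 + 190 = 273

CCLXXIII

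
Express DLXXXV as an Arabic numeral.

DLXXXV: D=500, L=50, X=10, X=10, X=10, V=5
500 + 50 + 10 + 10 + 10 + 5 = 585

585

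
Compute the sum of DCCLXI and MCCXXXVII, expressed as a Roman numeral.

DCCLXI = 761
MCCXXXVII = 1237
761 + 1237 = 1998

MCMXCVIII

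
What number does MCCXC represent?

MCCXC: M=1000, C=100, C=100, XC=90
1000 + 100 + 100 + 90 = 1290

1290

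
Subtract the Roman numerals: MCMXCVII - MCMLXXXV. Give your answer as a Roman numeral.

MCMXCVII = 1997
MCMLXXXV = 1985
1997 - 1985 = 12

XII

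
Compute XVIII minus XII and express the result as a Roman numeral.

XVIII = 18
XII = 12
18 - 12 = 6

VI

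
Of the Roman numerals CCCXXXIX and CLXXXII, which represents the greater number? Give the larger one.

CCCXXXIX = 339
CLXXXII = 182
339 is larger

CCCXXXIX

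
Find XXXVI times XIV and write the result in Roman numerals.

XXXVI = 36
XIV = 14
36 × 14 = 504

DIV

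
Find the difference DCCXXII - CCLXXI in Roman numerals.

DCCXXII = 722
CCLXXI = 271
722 - 271 = 451

CDLI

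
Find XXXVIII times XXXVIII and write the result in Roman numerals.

XXXVIII = 38
XXXVIII = 38
38 × 38 = 1444

MCDXLIV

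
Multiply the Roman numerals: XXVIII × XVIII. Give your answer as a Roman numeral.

XXVIII = 28
XVIII = 18
28 × 18 = 504

DIV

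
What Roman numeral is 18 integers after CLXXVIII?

CLXXVIII = 178
178 + 18 = 196

CXCVI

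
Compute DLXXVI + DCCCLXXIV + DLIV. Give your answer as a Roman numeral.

DLXXVI = 576, DCCCLXXIV = 874, DLIV = 554
576 + 874 = 1450
1450 + 554 = 2004

MMIV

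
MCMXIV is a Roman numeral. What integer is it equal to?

MCMXIV: M=1000, CM=900, X=10, IV=4
1000 + 900 + 10 + 4 = 1914

1914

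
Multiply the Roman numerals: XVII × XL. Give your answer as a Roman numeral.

XVII = 17
XL = 40
17 × 40 = 680

DCLXXX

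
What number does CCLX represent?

CCLX: C=100, C=100, L=50, X=10
100 + 100 + 50 + 10 = 260

260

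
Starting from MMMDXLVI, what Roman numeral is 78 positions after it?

MMMDXLVI = 3546
3546 + 78 = 3624

MMMDCXXIV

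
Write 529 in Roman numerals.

Convert 529 to Roman numerals:
  529 contains 1×500 (D)
  29 contains 2×10 (XX)
  9 contains 1×9 (IX)

DXXIX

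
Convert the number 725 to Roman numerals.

Convert 725 to Roman numerals:
  725 contains 1×500 (D)
  225 contains 2×100 (CC)
  25 contains 2×10 (XX)
  5 contains 1×5 (V)

DCCXXV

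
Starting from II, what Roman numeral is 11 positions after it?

II = 2
2 + 11 = 13

XIII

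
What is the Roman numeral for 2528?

Convert 2528 to Roman numerals:
  2528 contains 2×1000 (MM)
  528 contains 1×500 (D)
  28 contains 2×10 (XX)
  8 contains 1×5 (V)
  3 contains 3×1 (III)

MMDXXVIII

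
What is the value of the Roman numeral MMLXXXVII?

MMLXXXVII: M=1000, M=1000, L=50, X=10, X=10, X=10, V=5, I=1, I=1
1000 + 1000 + 50 + 10 + 10 + 10 + 5 + 1 + 1 = 2087

2087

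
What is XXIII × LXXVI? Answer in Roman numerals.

XXIII = 23
LXXVI = 76
23 × 76 = 1748

MDCCXLVIII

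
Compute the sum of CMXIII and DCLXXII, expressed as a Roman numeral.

CMXIII = 913
DCLXXII = 672
913 + 672 = 1585

MDLXXXV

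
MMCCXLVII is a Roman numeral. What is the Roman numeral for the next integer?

MMCCXLVII = 2247; next is 2248

MMCCXLVIII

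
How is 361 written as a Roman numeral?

Convert 361 to Roman numerals:
  361 contains 3×100 (CCC)
  61 contains 1×50 (L)
  11 contains 1×10 (X)
  1 contains 1×1 (I)

CCCLXI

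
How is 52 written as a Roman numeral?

Convert 52 to Roman numerals:
  52 contains 1×50 (L)
  2 contains 2×1 (II)

LII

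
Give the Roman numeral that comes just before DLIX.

DLIX = 559; previous is 558

DLVIII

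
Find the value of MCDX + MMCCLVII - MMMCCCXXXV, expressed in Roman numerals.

MCDX = 1410, MMCCLVII = 2257, MMMCCCXXXV = 3335
1410 + 2257 = 3667
3667 - 3335 = 332

CCCXXXII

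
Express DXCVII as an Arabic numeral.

DXCVII: D=500, XC=90, V=5, I=1, I=1
500 + 90 + 5 + 1 + 1 = 597

597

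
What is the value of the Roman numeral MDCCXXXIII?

MDCCXXXIII: M=1000, D=500, C=100, C=100, X=10, X=10, X=10, I=1, I=1, I=1
1000 + 500 + 100 + 100 + 10 + 10 + 10 + 1 + 1 + 1 = 1733

1733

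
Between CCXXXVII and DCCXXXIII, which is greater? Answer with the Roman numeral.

CCXXXVII = 237
DCCXXXIII = 733
733 is larger

DCCXXXIII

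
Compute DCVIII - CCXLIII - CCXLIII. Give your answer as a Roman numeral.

DCVIII = 608, CCXLIII = 243, CCXLIII = 243
608 - 243 = 365
365 - 243 = 122

CXXII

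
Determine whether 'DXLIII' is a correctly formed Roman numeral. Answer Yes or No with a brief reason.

'DXLIII': Check the rules: uses only the symbols I, V, X, L, C, D, M; no symbol is repeated more than three times in a row; V, L and D each appear at most once; the only place a smaller symbol precedes a larger one is the allowed subtractive pair XL, the symbol right after such a pair (if any) is smaller than the pair's first symbol, and otherwise the values never increase from left to right. Value: D (500) + XL (40) + I (1) + I (1) + I (1) = 543. So it is a valid standard Roman numeral.

Yes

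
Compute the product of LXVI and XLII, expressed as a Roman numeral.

LXVI = 66
XLII = 42
66 × 42 = 2772

MMDCCLXXII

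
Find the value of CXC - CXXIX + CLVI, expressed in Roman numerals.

CXC = 190, CXXIX = 129, CLVI = 156
190 - 129 = 61
61 + 156 = 217

CCXVII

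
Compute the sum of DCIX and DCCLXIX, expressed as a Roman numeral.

DCIX = 609
DCCLXIX = 769
609 + 769 = 1378

MCCCLXXVIII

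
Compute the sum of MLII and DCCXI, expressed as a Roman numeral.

MLII = 1052
DCCXI = 711
1052 + 711 = 1763

MDCCLXIII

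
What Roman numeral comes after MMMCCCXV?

MMMCCCXV = 3315; next is 3316

MMMCCCXVI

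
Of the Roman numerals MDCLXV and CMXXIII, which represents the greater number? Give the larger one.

MDCLXV = 1665
CMXXIII = 923
1665 is larger

MDCLXV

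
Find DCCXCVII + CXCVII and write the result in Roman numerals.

DCCXCVII = 797
CXCVII = 197
797 + 197 = 994

CMXCIV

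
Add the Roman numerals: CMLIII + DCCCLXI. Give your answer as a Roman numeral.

CMLIII = 953
DCCCLXI = 861
953 + 861 = 1814

MDCCCXIV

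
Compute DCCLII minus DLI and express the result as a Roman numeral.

DCCLII = 752
DLI = 551
752 - 551 = 201

CCI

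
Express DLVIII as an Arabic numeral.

DLVIII: D=500, L=50, V=5, I=1, I=1, I=1
500 + 50 + 5 + 1 + 1 + 1 = 558

558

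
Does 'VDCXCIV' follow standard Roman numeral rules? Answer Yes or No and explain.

'VDCXCIV': V should not appear more than once

No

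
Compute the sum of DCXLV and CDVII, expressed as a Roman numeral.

DCXLV = 645
CDVII = 407
645 + 407 = 1052

MLII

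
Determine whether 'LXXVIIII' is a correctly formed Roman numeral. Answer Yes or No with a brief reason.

'LXXVIIII': More than 3 consecutive I's

No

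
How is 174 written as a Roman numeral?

Convert 174 to Roman numerals:
  174 contains 1×100 (C)
  74 contains 1×50 (L)
  24 contains 2×10 (XX)
  4 contains 1×4 (IV)

CLXXIV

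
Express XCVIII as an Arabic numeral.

XCVIII: XC=90, V=5, I=1, I=1, I=1
90 + 5 + 1 + 1 + 1 = 98

98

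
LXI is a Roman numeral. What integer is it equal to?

LXI: L=50, X=10, I=1
50 + 10 + 1 = 61

61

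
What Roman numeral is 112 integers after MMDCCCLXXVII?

MMDCCCLXXVII = 2877
2877 + 112 = 2989

MMCMLXXXIX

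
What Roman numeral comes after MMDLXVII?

MMDLXVII = 2567, so the next integer is 2567 + 1 = 2568

MMDLXVIII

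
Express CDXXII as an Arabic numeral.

CDXXII: CD=400, X=10, X=10, I=1, I=1
400 + 10 + 10 + 1 + 1 = 422

422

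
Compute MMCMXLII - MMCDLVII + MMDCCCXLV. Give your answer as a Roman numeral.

MMCMXLII = 2942, MMCDLVII = 2457, MMDCCCXLV = 2845
2942 - 2457 = 485
485 + 2845 = 3330

MMMCCCXXX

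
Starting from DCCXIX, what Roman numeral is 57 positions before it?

DCCXIX = 719
719 - 57 = 662

DCLXII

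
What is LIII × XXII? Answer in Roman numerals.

LIII = 53
XXII = 22
53 × 22 = 1166

MCLXVI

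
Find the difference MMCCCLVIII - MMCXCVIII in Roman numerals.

MMCCCLVIII = 2358
MMCXCVIII = 2198
2358 - 2198 = 160

CLX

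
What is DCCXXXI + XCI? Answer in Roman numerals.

DCCXXXI = 731
XCI = 91
731 + 91 = 822

DCCCXXII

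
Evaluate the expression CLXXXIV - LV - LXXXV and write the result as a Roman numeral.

CLXXXIV = 184, LV = 55, LXXXV = 85
184 - 55 = 129
129 - 85 = 44

XLIV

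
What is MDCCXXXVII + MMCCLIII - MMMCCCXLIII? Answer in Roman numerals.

MDCCXXXVII = 1737, MMCCLIII = 2253, MMMCCCXLIII = 3343
1737 + 2253 = 3990
3990 - 3343 = 647

DCXLVII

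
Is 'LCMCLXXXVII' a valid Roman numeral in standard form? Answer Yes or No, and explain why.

'LCMCLXXXVII': L should not appear more than once

No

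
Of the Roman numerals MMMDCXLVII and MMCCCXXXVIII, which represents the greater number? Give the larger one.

MMMDCXLVII = 3647
MMCCCXXXVIII = 2338
3647 is larger

MMMDCXLVII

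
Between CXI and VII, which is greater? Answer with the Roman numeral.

CXI = 111
VII = 7
111 is larger

CXI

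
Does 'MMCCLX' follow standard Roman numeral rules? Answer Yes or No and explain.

'MMCCLX': Check the rules: uses only the symbols I, V, X, L, C, D, M; no symbol is repeated more than three times in a row; V, L and D each appear at most once; no smaller symbol precedes a larger one (values never increase from left to right). Value: M (1000) + M (1000) + C (100) + C (100) + L (50) + X (10) = 2260. So it is a valid standard Roman numeral.

Yes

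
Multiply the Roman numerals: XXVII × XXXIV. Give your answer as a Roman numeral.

XXVII = 27
XXXIV = 34
27 × 34 = 918

CMXVIII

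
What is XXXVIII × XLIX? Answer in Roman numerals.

XXXVIII = 38
XLIX = 49
38 × 49 = 1862

MDCCCLXII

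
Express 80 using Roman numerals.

Convert 80 to Roman numerals:
  80 contains 1×50 (L)
  30 contains 3×10 (XXX)

LXXX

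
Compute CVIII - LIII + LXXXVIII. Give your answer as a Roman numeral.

CVIII = 108, LIII = 53, LXXXVIII = 88
108 - 53 = 55
55 + 88 = 143

CXLIII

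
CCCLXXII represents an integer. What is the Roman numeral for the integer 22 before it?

CCCLXXII = 372
372 - 22 = 350

CCCL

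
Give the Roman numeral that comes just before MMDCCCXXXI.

MMDCCCXXXI = 2831; previous is 2830

MMDCCCXXX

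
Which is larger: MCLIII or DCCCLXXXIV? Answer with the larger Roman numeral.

MCLIII = 1153
DCCCLXXXIV = 884
1153 is larger

MCLIII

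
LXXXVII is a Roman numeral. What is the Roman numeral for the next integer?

LXXXVII = 87; next is 88

LXXXVIII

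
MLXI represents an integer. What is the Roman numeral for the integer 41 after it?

MLXI = 1061
1061 + 41 = 1102

MCII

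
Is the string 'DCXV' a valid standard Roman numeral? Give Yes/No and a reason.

'DCXV': Check the rules: uses only the symbols I, V, X, L, C, D, M; no symbol is repeated more than three times in a row; V, L and D each appear at most once; no smaller symbol precedes a larger one (values never increase from left to right). Value: D (500) + C (100) + X (10) + V (5) = 615. So it is a valid standard Roman numeral.

Yes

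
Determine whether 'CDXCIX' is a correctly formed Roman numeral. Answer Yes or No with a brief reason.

'CDXCIX': Check the rules: uses only the symbols I, V, X, L, C, D, M; no symbol is repeated more than three times in a row; V, L and D each appear at most once; the only places a smaller symbol precedes a larger one are the allowed subtractive pairs CD, XC, IX, the symbol right after such a pair (if any) is smaller than the pair's first symbol, and otherwise the values never increase from left to right. Value: CD (400) + XC (90) + IX (9) = 499. So it is a valid standard Roman numeral.

Yes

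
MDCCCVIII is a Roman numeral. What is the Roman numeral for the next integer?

MDCCCVIII = 1808, so the next integer is 1808 + 1 = 1809

MDCCCIX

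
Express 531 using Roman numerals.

Convert 531 to Roman numerals:
  531 contains 1×500 (D)
  31 contains 3×10 (XXX)
  1 contains 1×1 (I)

DXXXI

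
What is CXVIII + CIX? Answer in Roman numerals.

CXVIII = 118
CIX = 109
118 + 109 = 227

CCXXVII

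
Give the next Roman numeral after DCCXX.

DCCXX = 720; next is 721

DCCXXI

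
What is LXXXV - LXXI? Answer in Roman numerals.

LXXXV = 85
LXXI = 71
85 - 71 = 14

XIV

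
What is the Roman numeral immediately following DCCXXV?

DCCXXV = 725, so the next integer is 725 + 1 = 726

DCCXXVI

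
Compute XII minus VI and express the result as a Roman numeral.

XII = 12
VI = 6
12 - 6 = 6

VI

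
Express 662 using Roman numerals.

Convert 662 to Roman numerals:
  662 contains 1×500 (D)
  162 contains 1×100 (C)
  62 contains 1×50 (L)
  12 contains 1×10 (X)
  2 contains 2×1 (II)

DCLXII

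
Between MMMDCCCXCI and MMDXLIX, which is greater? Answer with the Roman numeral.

MMMDCCCXCI = 3891
MMDXLIX = 2549
3891 is larger

MMMDCCCXCI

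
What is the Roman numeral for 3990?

Convert 3990 to Roman numerals:
  3990 contains 3×1000 (MMM)
  990 contains 1×900 (CM)
  90 contains 1×90 (XC)

MMMCMXC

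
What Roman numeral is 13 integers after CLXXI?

CLXXI = 171
171 + 13 = 184

CLXXXIV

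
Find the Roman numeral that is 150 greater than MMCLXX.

MMCLXX = 2170
2170 + 150 = 2320

MMCCCXX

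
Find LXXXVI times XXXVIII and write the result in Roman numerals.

LXXXVI = 86
XXXVIII = 38
86 × 38 = 3268

MMMCCLXVIII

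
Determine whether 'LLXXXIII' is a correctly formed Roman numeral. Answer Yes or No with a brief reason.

'LLXXXIII': L should not appear more than once

No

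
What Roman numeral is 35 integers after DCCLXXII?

DCCLXXII = 772
772 + 35 = 807

DCCCVII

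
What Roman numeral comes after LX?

LX = 60, so the next integer is 60 + 1 = 61

LXI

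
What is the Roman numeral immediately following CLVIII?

CLVIII = 158; next is 159

CLIX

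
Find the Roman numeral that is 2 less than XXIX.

XXIX = 29
29 - 2 = 27

XXVII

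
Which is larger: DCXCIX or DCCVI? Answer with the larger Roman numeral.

DCXCIX = 699
DCCVI = 706
706 is larger

DCCVI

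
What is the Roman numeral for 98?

Convert 98 to Roman numerals:
  98 contains 1×90 (XC)
  8 contains 1×5 (V)
  3 contains 3×1 (III)

XCVIII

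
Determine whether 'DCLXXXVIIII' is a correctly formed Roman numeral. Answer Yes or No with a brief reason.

'DCLXXXVIIII': More than 3 consecutive I's

No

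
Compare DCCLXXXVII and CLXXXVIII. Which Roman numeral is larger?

DCCLXXXVII = 787
CLXXXVIII = 188
787 is larger

DCCLXXXVII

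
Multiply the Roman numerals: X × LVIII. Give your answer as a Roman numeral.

X = 10
LVIII = 58
10 × 58 = 580

DLXXX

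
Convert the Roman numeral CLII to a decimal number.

CLII: C=100, L=50, I=1, I=1
100 + 50 + 1 + 1 = 152

152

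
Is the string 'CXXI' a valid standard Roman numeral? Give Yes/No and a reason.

'CXXI': Check the rules: uses only the symbols I, V, X, L, C, D, M; no symbol is repeated more than three times in a row; V, L and D each appear at most once; no smaller symbol precedes a larger one (values never increase from left to right). Value: C (100) + X (10) + X (10) + I (1) = 121. So it is a valid standard Roman numeral.

Yes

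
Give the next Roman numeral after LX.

LX = 60; next is 61

LXI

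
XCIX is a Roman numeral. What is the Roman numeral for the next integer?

XCIX = 99, so the next integer is 99 + 1 = 100

C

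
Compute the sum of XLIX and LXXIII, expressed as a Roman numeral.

XLIX = 49
LXXIII = 73
49 + 73 = 122

CXXII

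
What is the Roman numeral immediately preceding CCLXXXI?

CCLXXXI = 281; previous is 280

CCLXXX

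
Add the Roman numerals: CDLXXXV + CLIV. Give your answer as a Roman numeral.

CDLXXXV = 485
CLIV = 154
485 + 154 = 639

DCXXXIX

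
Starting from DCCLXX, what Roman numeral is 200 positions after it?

DCCLXX = 770
770 + 200 = 970

CMLXX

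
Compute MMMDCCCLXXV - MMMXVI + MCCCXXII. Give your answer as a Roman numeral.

MMMDCCCLXXV = 3875, MMMXVI = 3016, MCCCXXII = 1322
3875 - 3016 = 859
859 + 1322 = 2181

MMCLXXXI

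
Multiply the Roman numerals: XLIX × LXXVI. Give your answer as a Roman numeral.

XLIX = 49
LXXVI = 76
49 × 76 = 3724

MMMDCCXXIV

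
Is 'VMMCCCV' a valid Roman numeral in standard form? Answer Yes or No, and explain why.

'VMMCCCV': V should not appear more than once

No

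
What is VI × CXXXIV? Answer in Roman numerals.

VI = 6
CXXXIV = 134
6 × 134 = 804

DCCCIV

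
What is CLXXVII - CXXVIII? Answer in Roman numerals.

CLXXVII = 177
CXXVIII = 128
177 - 128 = 49

XLIX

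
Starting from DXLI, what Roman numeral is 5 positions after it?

DXLI = 541
541 + 5 = 546

DXLVI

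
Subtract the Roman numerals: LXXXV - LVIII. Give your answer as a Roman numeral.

LXXXV = 85
LVIII = 58
85 - 58 = 27

XXVII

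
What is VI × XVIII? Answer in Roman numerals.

VI = 6
XVIII = 18
6 × 18 = 108

CVIII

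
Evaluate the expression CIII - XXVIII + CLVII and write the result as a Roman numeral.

CIII = 103, XXVIII = 28, CLVII = 157
103 - 28 = 75
75 + 157 = 232

CCXXXII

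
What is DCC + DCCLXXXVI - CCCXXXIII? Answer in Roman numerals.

DCC = 700, DCCLXXXVI = 786, CCCXXXIII = 333
700 + 786 = 1486
1486 - 333 = 1153

MCLIII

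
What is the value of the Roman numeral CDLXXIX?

CDLXXIX: CD=400, L=50, X=10, X=10, IX=9
400 + 50 + 10 + 10 + 9 = 479

479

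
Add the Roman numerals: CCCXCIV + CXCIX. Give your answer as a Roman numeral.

CCCXCIV = 394
CXCIX = 199
394 + 199 = 593

DXCIII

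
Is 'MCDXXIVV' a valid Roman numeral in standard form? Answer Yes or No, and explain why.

'MCDXXIVV': V should not appear more than once

No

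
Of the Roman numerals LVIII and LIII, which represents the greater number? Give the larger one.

LVIII = 58
LIII = 53
58 is larger

LVIII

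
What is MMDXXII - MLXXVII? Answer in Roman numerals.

MMDXXII = 2522
MLXXVII = 1077
2522 - 1077 = 1445

MCDXLV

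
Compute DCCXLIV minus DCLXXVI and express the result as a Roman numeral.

DCCXLIV = 744
DCLXXVI = 676
744 - 676 = 68

LXVIII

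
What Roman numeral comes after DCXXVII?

DCXXVII = 627; next is 628

DCXXVIII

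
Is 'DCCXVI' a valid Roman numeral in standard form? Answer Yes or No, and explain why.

'DCCXVI': Check the rules: uses only the symbols I, V, X, L, C, D, M; no symbol is repeated more than three times in a row; V, L and D each appear at most once; no smaller symbol precedes a larger one (values never increase from left to right). Value: D (500) + C (100) + C (100) + X (10) + V (5) + I (1) = 716. So it is a valid standard Roman numeral.

Yes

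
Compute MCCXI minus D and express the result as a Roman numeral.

MCCXI = 1211
D = 500
1211 - 500 = 711

DCCXI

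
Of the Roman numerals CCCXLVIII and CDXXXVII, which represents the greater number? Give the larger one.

CCCXLVIII = 348
CDXXXVII = 437
437 is larger

CDXXXVII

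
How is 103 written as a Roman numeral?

Convert 103 to Roman numerals:
  103 contains 1×100 (C)
  3 contains 3×1 (III)

CIII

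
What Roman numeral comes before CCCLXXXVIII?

CCCLXXXVIII = 388, so the previous integer is 388 - 1 = 387

CCCLXXXVII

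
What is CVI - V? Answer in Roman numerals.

CVI = 106
V = 5
106 - 5 = 101

CI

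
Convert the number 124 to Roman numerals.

Convert 124 to Roman numerals:
  124 contains 1×100 (C)
  24 contains 2×10 (XX)
  4 contains 1×4 (IV)

CXXIV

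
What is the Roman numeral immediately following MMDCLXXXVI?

MMDCLXXXVI = 2686; next is 2687

MMDCLXXXVII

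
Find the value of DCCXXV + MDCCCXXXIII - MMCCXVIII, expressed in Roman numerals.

DCCXXV = 725, MDCCCXXXIII = 1833, MMCCXVIII = 2218
725 + 1833 = 2558
2558 - 2218 = 340

CCCXL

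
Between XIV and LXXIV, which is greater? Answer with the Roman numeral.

XIV = 14
LXXIV = 74
74 is larger

LXXIV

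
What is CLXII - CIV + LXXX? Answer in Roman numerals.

CLXII = 162, CIV = 104, LXXX = 80
162 - 104 = 58
58 + 80 = 138

CXXXVIII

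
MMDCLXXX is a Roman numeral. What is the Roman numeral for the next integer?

MMDCLXXX = 2680; next is 2681

MMDCLXXXI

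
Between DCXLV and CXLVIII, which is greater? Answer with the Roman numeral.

DCXLV = 645
CXLVIII = 148
645 is larger

DCXLV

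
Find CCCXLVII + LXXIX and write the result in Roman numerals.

CCCXLVII = 347
LXXIX = 79
347 + 79 = 426

CDXXVI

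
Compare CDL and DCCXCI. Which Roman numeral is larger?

CDL = 450
DCCXCI = 791
791 is larger

DCCXCI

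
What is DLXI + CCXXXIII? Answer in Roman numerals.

DLXI = 561
CCXXXIII = 233
561 + 233 = 794

DCCXCIV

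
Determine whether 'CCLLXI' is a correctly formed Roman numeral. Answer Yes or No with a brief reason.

'CCLLXI': L should not appear more than once

No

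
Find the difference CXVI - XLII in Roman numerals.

CXVI = 116
XLII = 42
116 - 42 = 74

LXXIV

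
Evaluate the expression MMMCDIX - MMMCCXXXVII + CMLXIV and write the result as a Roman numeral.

MMMCDIX = 3409, MMMCCXXXVII = 3237, CMLXIV = 964
3409 - 3237 = 172
172 + 964 = 1136

MCXXXVI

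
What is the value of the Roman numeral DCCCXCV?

DCCCXCV: D=500, C=100, C=100, C=100, XC=90, V=5
500 + 100 + 100 + 100 + 90 + 5 = 895

895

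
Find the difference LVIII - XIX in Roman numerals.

LVIII = 58
XIX = 19
58 - 19 = 39

XXXIX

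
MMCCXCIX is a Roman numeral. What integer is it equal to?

MMCCXCIX: M=1000, M=1000, C=100, C=100, XC=90, IX=9
1000 + 1000 + 100 + 100 + 90 + 9 = 2299

2299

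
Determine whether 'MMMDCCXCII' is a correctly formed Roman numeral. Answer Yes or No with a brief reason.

'MMMDCCXCII': Check the rules: uses only the symbols I, V, X, L, C, D, M; no symbol is repeated more than three times in a row; V, L and D each appear at most once; the only place a smaller symbol precedes a larger one is the allowed subtractive pair XC, the symbol right after such a pair (if any) is smaller than the pair's first symbol, and otherwise the values never increase from left to right. Value: M (1000) + M (1000) + M (1000) + D (500) + C (100) + C (100) + XC (90) + I (1) + I (1) = 3792. So it is a valid standard Roman numeral.

Yes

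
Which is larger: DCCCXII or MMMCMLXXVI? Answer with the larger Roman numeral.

DCCCXII = 812
MMMCMLXXVI = 3976
3976 is larger

MMMCMLXXVI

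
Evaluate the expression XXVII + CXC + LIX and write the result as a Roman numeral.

XXVII = 27, CXC = 190, LIX = 59
27 + 190 = 217
217 + 59 = 276

CCLXXVI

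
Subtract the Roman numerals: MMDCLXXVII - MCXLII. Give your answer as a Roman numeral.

MMDCLXXVII = 2677
MCXLII = 1142
2677 - 1142 = 1535

MDXXXV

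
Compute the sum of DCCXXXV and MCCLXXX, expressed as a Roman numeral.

DCCXXXV = 735
MCCLXXX = 1280
735 + 1280 = 2015

MMXV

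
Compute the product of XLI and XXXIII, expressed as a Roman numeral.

XLI = 41
XXXIII = 33
41 × 33 = 1353

MCCCLIII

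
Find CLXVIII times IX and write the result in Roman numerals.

CLXVIII = 168
IX = 9
168 × 9 = 1512

MDXII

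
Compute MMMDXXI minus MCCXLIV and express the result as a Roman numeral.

MMMDXXI = 3521
MCCXLIV = 1244
3521 - 1244 = 2277

MMCCLXXVII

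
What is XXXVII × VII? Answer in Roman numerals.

XXXVII = 37
VII = 7
37 × 7 = 259

CCLIX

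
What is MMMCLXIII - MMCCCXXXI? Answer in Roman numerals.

MMMCLXIII = 3163
MMCCCXXXI = 2331
3163 - 2331 = 832

DCCCXXXII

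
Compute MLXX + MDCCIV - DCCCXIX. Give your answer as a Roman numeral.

MLXX = 1070, MDCCIV = 1704, DCCCXIX = 819
1070 + 1704 = 2774
2774 - 819 = 1955

MCMLV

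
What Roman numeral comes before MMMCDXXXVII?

MMMCDXXXVII = 3437, so the previous integer is 3437 - 1 = 3436

MMMCDXXXVI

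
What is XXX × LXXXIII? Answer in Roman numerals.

XXX = 30
LXXXIII = 83
30 × 83 = 2490

MMCDXC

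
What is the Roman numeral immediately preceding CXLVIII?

CXLVIII = 148; previous is 147

CXLVII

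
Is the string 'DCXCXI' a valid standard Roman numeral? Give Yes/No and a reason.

'DCXCXI': X cannot come right after the subtractive pair XC: once X is subtracted in XC, the next symbol must be smaller than X

No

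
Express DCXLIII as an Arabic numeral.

DCXLIII: D=500, C=100, XL=40, I=1, I=1, I=1
500 + 100 + 40 + 1 + 1 + 1 = 643

643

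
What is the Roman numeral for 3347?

Convert 3347 to Roman numerals:
  3347 contains 3×1000 (MMM)
  347 contains 3×100 (CCC)
  47 contains 1×40 (XL)
  7 contains 1×5 (V)
  2 contains 2×1 (II)

MMMCCCXLVII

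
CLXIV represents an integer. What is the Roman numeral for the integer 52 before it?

CLXIV = 164
164 - 52 = 112

CXII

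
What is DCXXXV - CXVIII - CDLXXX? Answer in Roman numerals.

DCXXXV = 635, CXVIII = 118, CDLXXX = 480
635 - 118 = 517
517 - 480 = 37

XXXVII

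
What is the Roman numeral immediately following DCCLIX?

DCCLIX = 759; next is 760

DCCLX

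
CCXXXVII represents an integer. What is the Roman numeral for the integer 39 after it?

CCXXXVII = 237
237 + 39 = 276

CCLXXVI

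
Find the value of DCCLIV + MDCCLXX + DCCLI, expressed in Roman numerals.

DCCLIV = 754, MDCCLXX = 1770, DCCLI = 751
754 + 1770 = 2524
2524 + 751 = 3275

MMMCCLXXV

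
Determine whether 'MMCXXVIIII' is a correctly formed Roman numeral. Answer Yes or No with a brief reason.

'MMCXXVIIII': More than 3 consecutive I's

No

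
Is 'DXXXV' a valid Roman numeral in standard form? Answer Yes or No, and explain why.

'DXXXV': Check the rules: uses only the symbols I, V, X, L, C, D, M; no symbol is repeated more than three times in a row; V, L and D each appear at most once; no smaller symbol precedes a larger one (values never increase from left to right). Value: D (500) + X (10) + X (10) + X (10) + V (5) = 535. So it is a valid standard Roman numeral.

Yes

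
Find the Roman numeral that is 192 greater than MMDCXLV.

MMDCXLV = 2645
2645 + 192 = 2837

MMDCCCXXXVII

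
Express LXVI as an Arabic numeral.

LXVI: L=50, X=10, V=5, I=1
50 + 10 + 5 + 1 = 66

66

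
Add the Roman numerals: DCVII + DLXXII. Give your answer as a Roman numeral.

DCVII = 607
DLXXII = 572
607 + 572 = 1179

MCLXXIX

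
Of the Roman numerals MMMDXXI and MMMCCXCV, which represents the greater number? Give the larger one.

MMMDXXI = 3521
MMMCCXCV = 3295
3521 is larger

MMMDXXI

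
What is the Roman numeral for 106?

Convert 106 to Roman numerals:
  106 contains 1×100 (C)
  6 contains 1×5 (V)
  1 contains 1×1 (I)

CVI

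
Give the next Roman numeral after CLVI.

CLVI = 156; next is 157

CLVII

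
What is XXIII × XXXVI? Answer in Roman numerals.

XXIII = 23
XXXVI = 36
23 × 36 = 828

DCCCXXVIII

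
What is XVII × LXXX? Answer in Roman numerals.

XVII = 17
LXXX = 80
17 × 80 = 1360

MCCCLX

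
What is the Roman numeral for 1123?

Convert 1123 to Roman numerals:
  1123 contains 1×1000 (M)
  123 contains 1×100 (C)
  23 contains 2×10 (XX)
  3 contains 3×1 (III)

MCXXIII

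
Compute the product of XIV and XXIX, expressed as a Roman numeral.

XIV = 14
XXIX = 29
14 × 29 = 406

CDVI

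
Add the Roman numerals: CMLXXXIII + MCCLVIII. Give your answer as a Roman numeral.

CMLXXXIII = 983
MCCLVIII = 1258
983 + 1258 = 2241

MMCCXLI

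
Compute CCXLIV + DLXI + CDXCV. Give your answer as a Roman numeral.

CCXLIV = 244, DLXI = 561, CDXCV = 495
244 + 561 = 805
805 + 495 = 1300

MCCC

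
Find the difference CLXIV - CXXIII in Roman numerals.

CLXIV = 164
CXXIII = 123
164 - 123 = 41

XLI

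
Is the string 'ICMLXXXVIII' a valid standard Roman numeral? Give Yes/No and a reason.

'ICMLXXXVIII': Invalid subtractive combination: IC

No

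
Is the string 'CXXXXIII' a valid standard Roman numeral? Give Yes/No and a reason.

'CXXXXIII': More than 3 consecutive X's

No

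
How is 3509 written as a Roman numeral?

Convert 3509 to Roman numerals:
  3509 contains 3×1000 (MMM)
  509 contains 1×500 (D)
  9 contains 1×9 (IX)

MMMDIX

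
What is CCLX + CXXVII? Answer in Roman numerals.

CCLX = 260
CXXVII = 127
260 + 127 = 387

CCCLXXXVII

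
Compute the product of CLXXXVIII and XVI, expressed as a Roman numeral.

CLXXXVIII = 188
XVI = 16
188 × 16 = 3008

MMMVIII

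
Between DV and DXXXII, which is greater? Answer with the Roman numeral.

DV = 505
DXXXII = 532
532 is larger

DXXXII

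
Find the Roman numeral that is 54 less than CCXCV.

CCXCV = 295
295 - 54 = 241

CCXLI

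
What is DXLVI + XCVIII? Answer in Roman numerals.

DXLVI = 546
XCVIII = 98
546 + 98 = 644

DCXLIV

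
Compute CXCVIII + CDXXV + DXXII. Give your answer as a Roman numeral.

CXCVIII = 198, CDXXV = 425, DXXII = 522
198 + 425 = 623
623 + 522 = 1145

MCXLV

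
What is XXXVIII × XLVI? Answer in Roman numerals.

XXXVIII = 38
XLVI = 46
38 × 46 = 1748

MDCCXLVIII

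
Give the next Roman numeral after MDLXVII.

MDLXVII = 1567, so the next integer is 1567 + 1 = 1568

MDLXVIII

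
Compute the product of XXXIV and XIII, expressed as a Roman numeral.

XXXIV = 34
XIII = 13
34 × 13 = 442

CDXLII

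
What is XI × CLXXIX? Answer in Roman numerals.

XI = 11
CLXXIX = 179
11 × 179 = 1969

MCMLXIX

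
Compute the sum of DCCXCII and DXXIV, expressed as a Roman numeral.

DCCXCII = 792
DXXIV = 524
792 + 524 = 1316

MCCCXVI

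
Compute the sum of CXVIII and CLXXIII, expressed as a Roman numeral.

CXVIII = 118
CLXXIII = 173
118 + 173 = 291

CCXCI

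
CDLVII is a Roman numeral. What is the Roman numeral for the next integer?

CDLVII = 457, so the next integer is 457 + 1 = 458

CDLVIII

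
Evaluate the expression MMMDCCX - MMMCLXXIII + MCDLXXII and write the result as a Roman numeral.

MMMDCCX = 3710, MMMCLXXIII = 3173, MCDLXXII = 1472
3710 - 3173 = 537
537 + 1472 = 2009

MMIX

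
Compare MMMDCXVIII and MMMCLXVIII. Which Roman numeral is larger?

MMMDCXVIII = 3618
MMMCLXVIII = 3168
3618 is larger

MMMDCXVIII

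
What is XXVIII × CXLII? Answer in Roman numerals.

XXVIII = 28
CXLII = 142
28 × 142 = 3976

MMMCMLXXVI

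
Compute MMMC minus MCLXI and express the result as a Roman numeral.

MMMC = 3100
MCLXI = 1161
3100 - 1161 = 1939

MCMXXXIX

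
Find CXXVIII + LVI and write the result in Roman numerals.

CXXVIII = 128
LVI = 56
128 + 56 = 184

CLXXXIV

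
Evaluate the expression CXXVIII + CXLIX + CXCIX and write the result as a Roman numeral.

CXXVIII = 128, CXLIX = 149, CXCIX = 199
128 + 149 = 277
277 + 199 = 476

CDLXXVI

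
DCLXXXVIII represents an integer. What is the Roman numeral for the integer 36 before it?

DCLXXXVIII = 688
688 - 36 = 652

DCLII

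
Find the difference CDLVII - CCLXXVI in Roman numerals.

CDLVII = 457
CCLXXVI = 276
457 - 276 = 181

CLXXXI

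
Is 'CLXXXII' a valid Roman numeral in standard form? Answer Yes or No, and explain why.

'CLXXXII': Check the rules: uses only the symbols I, V, X, L, C, D, M; no symbol is repeated more than three times in a row; V, L and D each appear at most once; no smaller symbol precedes a larger one (values never increase from left to right). Value: C (100) + L (50) + X (10) + X (10) + X (10) + I (1) + I (1) = 182. So it is a valid standard Roman numeral.

Yes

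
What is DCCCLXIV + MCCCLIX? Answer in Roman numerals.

DCCCLXIV = 864
MCCCLIX = 1359
864 + 1359 = 2223

MMCCXXIII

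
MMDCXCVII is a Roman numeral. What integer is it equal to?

MMDCXCVII: M=1000, M=1000, D=500, C=100, XC=90, V=5, I=1, I=1
1000 + 1000 + 500 + 100 + 90 + 5 + 1 + 1 = 2697

2697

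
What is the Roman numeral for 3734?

Convert 3734 to Roman numerals:
  3734 contains 3×1000 (MMM)
  734 contains 1×500 (D)
  234 contains 2×100 (CC)
  34 contains 3×10 (XXX)
  4 contains 1×4 (IV)

MMMDCCXXXIV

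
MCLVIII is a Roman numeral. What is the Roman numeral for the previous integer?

MCLVIII = 1158; previous is 1157

MCLVII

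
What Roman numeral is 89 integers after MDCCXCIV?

MDCCXCIV = 1794
1794 + 89 = 1883

MDCCCLXXXIII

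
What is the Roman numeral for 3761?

Convert 3761 to Roman numerals:
  3761 contains 3×1000 (MMM)
  761 contains 1×500 (D)
  261 contains 2×100 (CC)
  61 contains 1×50 (L)
  11 contains 1×10 (X)
  1 contains 1×1 (I)

MMMDCCLXI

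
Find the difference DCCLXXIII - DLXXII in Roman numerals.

DCCLXXIII = 773
DLXXII = 572
773 - 572 = 201

CCI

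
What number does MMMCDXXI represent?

MMMCDXXI: M=1000, M=1000, M=1000, CD=400, X=10, X=10, I=1
1000 + 1000 + 1000 + 400 + 10 + 10 + 1 = 3421

3421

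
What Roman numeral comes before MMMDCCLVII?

MMMDCCLVII = 3757, so the previous integer is 3757 - 1 = 3756

MMMDCCLVI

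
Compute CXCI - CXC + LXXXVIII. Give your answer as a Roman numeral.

CXCI = 191, CXC = 190, LXXXVIII = 88
191 - 190 = 1
1 + 88 = 89

LXXXIX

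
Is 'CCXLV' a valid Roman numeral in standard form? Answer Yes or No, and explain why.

'CCXLV': Check the rules: uses only the symbols I, V, X, L, C, D, M; no symbol is repeated more than three times in a row; V, L and D each appear at most once; the only place a smaller symbol precedes a larger one is the allowed subtractive pair XL, the symbol right after such a pair (if any) is smaller than the pair's first symbol, and otherwise the values never increase from left to right. Value: C (100) + C (100) + XL (40) + V (5) = 245. So it is a valid standard Roman numeral.

Yes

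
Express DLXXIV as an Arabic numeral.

DLXXIV: D=500, L=50, X=10, X=10, IV=4
500 + 50 + 10 + 10 + 4 = 574

574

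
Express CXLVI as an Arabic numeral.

CXLVI: C=100, XL=40, V=5, I=1
100 + 40 + 5 + 1 = 146

146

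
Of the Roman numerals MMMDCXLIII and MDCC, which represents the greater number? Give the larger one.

MMMDCXLIII = 3643
MDCC = 1700
3643 is larger

MMMDCXLIII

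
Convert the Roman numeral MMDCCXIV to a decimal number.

MMDCCXIV: M=1000, M=1000, D=500, C=100, C=100, X=10, IV=4
1000 + 1000 + 500 + 100 + 100 + 10 + 4 = 2714

2714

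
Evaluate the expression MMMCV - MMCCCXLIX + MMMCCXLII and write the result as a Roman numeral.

MMMCV = 3105, MMCCCXLIX = 2349, MMMCCXLII = 3242
3105 - 2349 = 756
756 + 3242 = 3998

MMMCMXCVIII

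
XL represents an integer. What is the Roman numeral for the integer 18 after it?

XL = 40
40 + 18 = 58

LVIII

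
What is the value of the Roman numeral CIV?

CIV: C=100, IV=4
100 + 4 = 104

104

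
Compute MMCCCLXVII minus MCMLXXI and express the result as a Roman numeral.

MMCCCLXVII = 2367
MCMLXXI = 1971
2367 - 1971 = 396

CCCXCVI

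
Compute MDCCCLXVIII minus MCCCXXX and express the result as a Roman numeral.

MDCCCLXVIII = 1868
MCCCXXX = 1330
1868 - 1330 = 538

DXXXVIII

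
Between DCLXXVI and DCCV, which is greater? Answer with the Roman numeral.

DCLXXVI = 676
DCCV = 705
705 is larger

DCCV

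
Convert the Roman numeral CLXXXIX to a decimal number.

CLXXXIX: C=100, L=50, X=10, X=10, X=10, IX=9
100 + 50 + 10 + 10 + 10 + 9 = 189

189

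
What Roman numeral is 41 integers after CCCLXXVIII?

CCCLXXVIII = 378
378 + 41 = 419

CDXIX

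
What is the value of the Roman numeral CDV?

CDV: CD=400, V=5
400 + 5 = 405

405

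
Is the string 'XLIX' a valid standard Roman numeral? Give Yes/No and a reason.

'XLIX': Check the rules: uses only the symbols I, V, X, L, C, D, M; no symbol is repeated more than three times in a row; V, L and D each appear at most once; the only places a smaller symbol precedes a larger one are the allowed subtractive pairs XL, IX, the symbol right after such a pair (if any) is smaller than the pair's first symbol, and otherwise the values never increase from left to right. Value: XL (40) + IX (9) = 49. So it is a valid standard Roman numeral.

Yes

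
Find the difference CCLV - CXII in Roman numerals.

CCLV = 255
CXII = 112
255 - 112 = 143

CXLIII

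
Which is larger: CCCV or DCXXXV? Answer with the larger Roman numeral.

CCCV = 305
DCXXXV = 635
635 is larger

DCXXXV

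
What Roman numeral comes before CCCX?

CCCX = 310, so the previous integer is 310 - 1 = 309

CCCIX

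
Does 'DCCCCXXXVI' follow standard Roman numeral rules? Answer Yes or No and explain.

'DCCCCXXXVI': More than 3 consecutive C's

No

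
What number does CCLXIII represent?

CCLXIII: C=100, C=100, L=50, X=10, I=1, I=1, I=1
100 + 100 + 50 + 10 + 1 + 1 + 1 = 263

263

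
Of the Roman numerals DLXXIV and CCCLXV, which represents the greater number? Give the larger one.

DLXXIV = 574
CCCLXV = 365
574 is larger

DLXXIV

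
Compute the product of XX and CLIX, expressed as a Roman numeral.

XX = 20
CLIX = 159
20 × 159 = 3180

MMMCLXXX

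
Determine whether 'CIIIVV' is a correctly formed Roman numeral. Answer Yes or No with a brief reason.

'CIIIVV': V should not appear more than once

No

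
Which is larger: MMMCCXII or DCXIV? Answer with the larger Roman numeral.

MMMCCXII = 3212
DCXIV = 614
3212 is larger

MMMCCXII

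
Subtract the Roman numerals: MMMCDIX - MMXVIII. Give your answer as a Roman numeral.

MMMCDIX = 3409
MMXVIII = 2018
3409 - 2018 = 1391

MCCCXCI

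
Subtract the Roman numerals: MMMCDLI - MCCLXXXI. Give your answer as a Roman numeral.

MMMCDLI = 3451
MCCLXXXI = 1281
3451 - 1281 = 2170

MMCLXX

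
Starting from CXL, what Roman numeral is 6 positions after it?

CXL = 140
140 + 6 = 146

CXLVI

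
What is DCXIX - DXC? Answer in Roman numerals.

DCXIX = 619
DXC = 590
619 - 590 = 29

XXIX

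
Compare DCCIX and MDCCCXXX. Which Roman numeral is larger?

DCCIX = 709
MDCCCXXX = 1830
1830 is larger

MDCCCXXX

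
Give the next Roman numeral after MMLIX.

MMLIX = 2059; next is 2060

MMLX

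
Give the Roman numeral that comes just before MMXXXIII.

MMXXXIII = 2033; previous is 2032

MMXXXII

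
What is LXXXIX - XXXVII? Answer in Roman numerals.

LXXXIX = 89
XXXVII = 37
89 - 37 = 52

LII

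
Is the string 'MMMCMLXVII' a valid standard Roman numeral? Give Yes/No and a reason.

'MMMCMLXVII': Check the rules: uses only the symbols I, V, X, L, C, D, M; no symbol is repeated more than three times in a row; V, L and D each appear at most once; the only place a smaller symbol precedes a larger one is the allowed subtractive pair CM, the symbol right after such a pair (if any) is smaller than the pair's first symbol, and otherwise the values never increase from left to right. Value: M (1000) + M (1000) + M (1000) + CM (900) + L (50) + X (10) + V (5) + I (1) + I (1) = 3967. So it is a valid standard Roman numeral.

Yes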